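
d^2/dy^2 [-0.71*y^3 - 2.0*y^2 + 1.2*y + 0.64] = -4.26*y - 4.0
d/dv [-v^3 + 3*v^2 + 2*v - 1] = -3*v^2 + 6*v + 2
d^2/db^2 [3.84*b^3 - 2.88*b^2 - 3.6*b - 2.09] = 23.04*b - 5.76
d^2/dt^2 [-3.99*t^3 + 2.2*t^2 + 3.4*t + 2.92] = 4.4 - 23.94*t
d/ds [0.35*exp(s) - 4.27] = 0.35*exp(s)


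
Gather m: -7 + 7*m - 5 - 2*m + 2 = 5*m - 10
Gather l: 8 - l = 8 - l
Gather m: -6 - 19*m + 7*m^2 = 7*m^2 - 19*m - 6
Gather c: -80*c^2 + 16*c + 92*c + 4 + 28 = -80*c^2 + 108*c + 32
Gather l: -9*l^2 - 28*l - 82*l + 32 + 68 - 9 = -9*l^2 - 110*l + 91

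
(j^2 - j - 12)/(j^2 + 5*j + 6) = (j - 4)/(j + 2)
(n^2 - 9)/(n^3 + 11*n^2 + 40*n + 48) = (n - 3)/(n^2 + 8*n + 16)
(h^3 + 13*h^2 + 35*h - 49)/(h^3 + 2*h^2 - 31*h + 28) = (h + 7)/(h - 4)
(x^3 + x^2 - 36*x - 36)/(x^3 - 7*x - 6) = (x^2 - 36)/(x^2 - x - 6)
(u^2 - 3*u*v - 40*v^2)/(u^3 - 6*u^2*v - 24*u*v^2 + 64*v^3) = (u + 5*v)/(u^2 + 2*u*v - 8*v^2)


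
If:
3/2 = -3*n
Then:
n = -1/2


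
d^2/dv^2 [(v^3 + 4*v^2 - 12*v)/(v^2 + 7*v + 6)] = 6/(v^3 + 3*v^2 + 3*v + 1)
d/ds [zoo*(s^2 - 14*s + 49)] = zoo*(s - 7)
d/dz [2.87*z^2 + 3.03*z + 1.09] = 5.74*z + 3.03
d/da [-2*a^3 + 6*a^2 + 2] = 6*a*(2 - a)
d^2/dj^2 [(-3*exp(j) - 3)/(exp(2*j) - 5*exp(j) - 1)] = 3*(-exp(4*j) - 9*exp(3*j) + 9*exp(2*j) - 24*exp(j) + 4)*exp(j)/(exp(6*j) - 15*exp(5*j) + 72*exp(4*j) - 95*exp(3*j) - 72*exp(2*j) - 15*exp(j) - 1)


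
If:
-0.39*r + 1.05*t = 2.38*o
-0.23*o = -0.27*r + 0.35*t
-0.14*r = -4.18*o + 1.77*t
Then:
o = 0.00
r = 0.00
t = 0.00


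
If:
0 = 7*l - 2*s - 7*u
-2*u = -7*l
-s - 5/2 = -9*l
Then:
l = 10/71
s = -175/142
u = 35/71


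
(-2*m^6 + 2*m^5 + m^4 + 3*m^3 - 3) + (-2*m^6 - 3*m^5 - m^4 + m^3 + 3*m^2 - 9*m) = -4*m^6 - m^5 + 4*m^3 + 3*m^2 - 9*m - 3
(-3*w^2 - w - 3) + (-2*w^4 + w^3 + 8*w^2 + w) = -2*w^4 + w^3 + 5*w^2 - 3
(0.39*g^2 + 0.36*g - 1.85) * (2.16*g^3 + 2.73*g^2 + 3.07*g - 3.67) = 0.8424*g^5 + 1.8423*g^4 - 1.8159*g^3 - 5.3766*g^2 - 7.0007*g + 6.7895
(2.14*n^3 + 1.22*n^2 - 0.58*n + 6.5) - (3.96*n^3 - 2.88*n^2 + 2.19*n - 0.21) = -1.82*n^3 + 4.1*n^2 - 2.77*n + 6.71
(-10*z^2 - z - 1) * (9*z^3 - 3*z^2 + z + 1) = -90*z^5 + 21*z^4 - 16*z^3 - 8*z^2 - 2*z - 1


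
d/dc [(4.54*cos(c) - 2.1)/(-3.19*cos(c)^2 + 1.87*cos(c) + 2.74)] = (-14.4826*cos(c)^2 + 13.398*cos(c) - 16.3666)*sin(c)/(10.1761*cos(c)^4 - 11.9306*cos(c)^3 - 13.9843*cos(c)^2 + 10.2476*cos(c) + 7.5076)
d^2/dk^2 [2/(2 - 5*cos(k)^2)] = 20*(10*sin(k)^4 - 9*sin(k)^2 - 3)/(5*cos(k)^2 - 2)^3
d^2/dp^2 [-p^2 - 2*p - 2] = -2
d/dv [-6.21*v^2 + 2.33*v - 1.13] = 2.33 - 12.42*v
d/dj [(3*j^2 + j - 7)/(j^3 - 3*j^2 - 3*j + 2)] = (-3*j^4 - 2*j^3 + 15*j^2 - 30*j - 19)/(j^6 - 6*j^5 + 3*j^4 + 22*j^3 - 3*j^2 - 12*j + 4)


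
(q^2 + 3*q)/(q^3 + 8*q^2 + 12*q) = (q + 3)/(q^2 + 8*q + 12)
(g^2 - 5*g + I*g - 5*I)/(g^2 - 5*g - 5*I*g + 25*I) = (g + I)/(g - 5*I)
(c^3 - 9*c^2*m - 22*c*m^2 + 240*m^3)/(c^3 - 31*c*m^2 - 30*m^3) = (c - 8*m)/(c + m)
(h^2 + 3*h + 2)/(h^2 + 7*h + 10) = (h + 1)/(h + 5)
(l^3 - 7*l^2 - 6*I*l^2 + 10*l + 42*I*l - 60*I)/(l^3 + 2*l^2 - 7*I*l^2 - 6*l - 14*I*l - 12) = (l^2 - 7*l + 10)/(l^2 + l*(2 - I) - 2*I)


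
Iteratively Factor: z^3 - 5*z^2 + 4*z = (z - 4)*(z^2 - z) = (z - 4)*(z - 1)*(z)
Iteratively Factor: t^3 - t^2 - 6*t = (t)*(t^2 - t - 6) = t*(t - 3)*(t + 2)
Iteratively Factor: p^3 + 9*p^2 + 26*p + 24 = (p + 3)*(p^2 + 6*p + 8) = (p + 3)*(p + 4)*(p + 2)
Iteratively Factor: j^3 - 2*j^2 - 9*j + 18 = (j - 3)*(j^2 + j - 6) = (j - 3)*(j - 2)*(j + 3)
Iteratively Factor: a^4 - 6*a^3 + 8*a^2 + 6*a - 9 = (a - 1)*(a^3 - 5*a^2 + 3*a + 9) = (a - 3)*(a - 1)*(a^2 - 2*a - 3) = (a - 3)*(a - 1)*(a + 1)*(a - 3)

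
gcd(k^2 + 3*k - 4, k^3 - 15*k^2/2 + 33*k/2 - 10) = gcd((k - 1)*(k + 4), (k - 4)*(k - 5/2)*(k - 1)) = k - 1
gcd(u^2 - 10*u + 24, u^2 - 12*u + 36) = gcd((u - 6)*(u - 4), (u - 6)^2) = u - 6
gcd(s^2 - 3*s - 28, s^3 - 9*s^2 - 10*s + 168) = s^2 - 3*s - 28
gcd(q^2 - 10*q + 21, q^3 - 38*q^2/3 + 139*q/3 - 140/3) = q - 7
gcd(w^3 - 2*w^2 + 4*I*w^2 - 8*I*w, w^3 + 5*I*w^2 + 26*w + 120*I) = w + 4*I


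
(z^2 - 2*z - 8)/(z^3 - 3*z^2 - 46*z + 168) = (z + 2)/(z^2 + z - 42)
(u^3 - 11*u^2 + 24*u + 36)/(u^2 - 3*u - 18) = (u^2 - 5*u - 6)/(u + 3)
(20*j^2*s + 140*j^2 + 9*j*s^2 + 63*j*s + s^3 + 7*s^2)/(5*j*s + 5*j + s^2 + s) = (4*j*s + 28*j + s^2 + 7*s)/(s + 1)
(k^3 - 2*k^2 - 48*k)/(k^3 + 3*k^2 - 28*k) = (k^2 - 2*k - 48)/(k^2 + 3*k - 28)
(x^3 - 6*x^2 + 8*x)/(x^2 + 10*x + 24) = x*(x^2 - 6*x + 8)/(x^2 + 10*x + 24)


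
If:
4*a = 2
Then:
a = 1/2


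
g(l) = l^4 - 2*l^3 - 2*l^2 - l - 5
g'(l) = 4*l^3 - 6*l^2 - 4*l - 1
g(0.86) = -8.06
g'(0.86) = -6.33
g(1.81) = -14.49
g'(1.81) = -4.18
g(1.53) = -12.90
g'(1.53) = -6.84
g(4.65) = 213.55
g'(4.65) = 252.84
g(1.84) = -14.61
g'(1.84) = -3.76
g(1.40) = -11.97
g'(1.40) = -7.38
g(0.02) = -5.02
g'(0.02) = -1.08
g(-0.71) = -4.33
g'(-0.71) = -2.62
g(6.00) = 781.00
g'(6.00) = 623.00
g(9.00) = 4927.00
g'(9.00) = 2393.00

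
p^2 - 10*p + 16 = (p - 8)*(p - 2)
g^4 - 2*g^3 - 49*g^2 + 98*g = g*(g - 7)*(g - 2)*(g + 7)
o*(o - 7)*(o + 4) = o^3 - 3*o^2 - 28*o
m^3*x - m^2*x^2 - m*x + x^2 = (m - 1)*(m - x)*(m*x + x)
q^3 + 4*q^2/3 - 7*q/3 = q*(q - 1)*(q + 7/3)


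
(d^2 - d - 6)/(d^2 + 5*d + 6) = (d - 3)/(d + 3)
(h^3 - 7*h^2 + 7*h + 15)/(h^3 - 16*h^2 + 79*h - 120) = (h + 1)/(h - 8)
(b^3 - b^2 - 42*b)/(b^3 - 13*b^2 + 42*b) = (b + 6)/(b - 6)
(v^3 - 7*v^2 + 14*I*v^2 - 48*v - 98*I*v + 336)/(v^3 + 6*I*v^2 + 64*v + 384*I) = (v - 7)/(v - 8*I)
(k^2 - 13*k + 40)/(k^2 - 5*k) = (k - 8)/k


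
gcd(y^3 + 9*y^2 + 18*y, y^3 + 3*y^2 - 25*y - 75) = y + 3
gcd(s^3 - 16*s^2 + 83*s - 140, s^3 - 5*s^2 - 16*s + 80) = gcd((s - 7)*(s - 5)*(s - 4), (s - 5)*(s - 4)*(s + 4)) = s^2 - 9*s + 20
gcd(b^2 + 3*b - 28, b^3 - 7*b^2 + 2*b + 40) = b - 4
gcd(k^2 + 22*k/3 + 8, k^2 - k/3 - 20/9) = k + 4/3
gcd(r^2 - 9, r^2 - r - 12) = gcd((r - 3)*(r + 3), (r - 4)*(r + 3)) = r + 3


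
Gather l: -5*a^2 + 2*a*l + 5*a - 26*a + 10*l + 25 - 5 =-5*a^2 - 21*a + l*(2*a + 10) + 20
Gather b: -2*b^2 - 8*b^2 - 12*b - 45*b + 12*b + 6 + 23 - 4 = -10*b^2 - 45*b + 25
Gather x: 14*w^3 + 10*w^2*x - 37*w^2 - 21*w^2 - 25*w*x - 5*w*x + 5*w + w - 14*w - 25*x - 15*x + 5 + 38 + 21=14*w^3 - 58*w^2 - 8*w + x*(10*w^2 - 30*w - 40) + 64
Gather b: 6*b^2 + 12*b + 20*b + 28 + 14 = 6*b^2 + 32*b + 42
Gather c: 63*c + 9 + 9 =63*c + 18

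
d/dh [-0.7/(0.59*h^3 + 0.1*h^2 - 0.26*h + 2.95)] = (1.239*h^2 + 0.14*h - 0.182)/(0.59*h^3 + 0.1*h^2 - 0.26*h + 2.95)^2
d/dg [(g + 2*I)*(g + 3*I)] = 2*g + 5*I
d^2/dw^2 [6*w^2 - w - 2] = 12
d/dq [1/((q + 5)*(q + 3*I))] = -(2*q + 5 + 3*I)/((q + 5)^2*(q + 3*I)^2)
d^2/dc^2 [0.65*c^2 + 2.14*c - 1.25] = 1.30000000000000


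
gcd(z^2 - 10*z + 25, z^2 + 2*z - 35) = z - 5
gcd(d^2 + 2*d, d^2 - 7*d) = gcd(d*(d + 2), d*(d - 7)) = d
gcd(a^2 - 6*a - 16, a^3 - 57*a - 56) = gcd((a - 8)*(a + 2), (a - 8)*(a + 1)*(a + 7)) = a - 8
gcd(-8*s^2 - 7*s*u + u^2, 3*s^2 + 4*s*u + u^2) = s + u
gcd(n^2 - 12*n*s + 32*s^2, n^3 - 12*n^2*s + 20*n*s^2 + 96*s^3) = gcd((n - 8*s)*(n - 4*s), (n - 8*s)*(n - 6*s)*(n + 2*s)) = -n + 8*s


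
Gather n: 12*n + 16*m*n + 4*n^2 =4*n^2 + n*(16*m + 12)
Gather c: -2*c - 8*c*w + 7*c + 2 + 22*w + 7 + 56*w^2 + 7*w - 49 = c*(5 - 8*w) + 56*w^2 + 29*w - 40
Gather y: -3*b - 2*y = -3*b - 2*y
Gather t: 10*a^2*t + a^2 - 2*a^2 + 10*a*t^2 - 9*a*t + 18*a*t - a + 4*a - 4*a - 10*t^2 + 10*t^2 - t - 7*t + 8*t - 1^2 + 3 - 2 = -a^2 + 10*a*t^2 - a + t*(10*a^2 + 9*a)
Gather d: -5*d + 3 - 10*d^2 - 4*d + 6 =-10*d^2 - 9*d + 9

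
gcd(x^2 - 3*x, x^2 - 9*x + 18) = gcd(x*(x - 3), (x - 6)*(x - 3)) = x - 3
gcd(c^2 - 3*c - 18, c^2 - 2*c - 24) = c - 6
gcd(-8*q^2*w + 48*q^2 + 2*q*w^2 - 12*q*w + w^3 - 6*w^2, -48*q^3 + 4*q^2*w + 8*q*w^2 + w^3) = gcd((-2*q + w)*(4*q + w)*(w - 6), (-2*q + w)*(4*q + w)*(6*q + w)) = 8*q^2 - 2*q*w - w^2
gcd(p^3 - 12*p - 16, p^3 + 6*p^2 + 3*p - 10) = p + 2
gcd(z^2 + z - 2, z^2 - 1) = z - 1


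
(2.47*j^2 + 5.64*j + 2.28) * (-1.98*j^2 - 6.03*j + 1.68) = -4.8906*j^4 - 26.0613*j^3 - 34.374*j^2 - 4.2732*j + 3.8304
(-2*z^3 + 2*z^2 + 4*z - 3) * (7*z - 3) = -14*z^4 + 20*z^3 + 22*z^2 - 33*z + 9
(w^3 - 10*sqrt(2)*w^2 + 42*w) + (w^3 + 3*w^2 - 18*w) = 2*w^3 - 10*sqrt(2)*w^2 + 3*w^2 + 24*w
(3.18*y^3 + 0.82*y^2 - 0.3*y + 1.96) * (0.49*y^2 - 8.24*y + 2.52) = 1.5582*y^5 - 25.8014*y^4 + 1.1098*y^3 + 5.4988*y^2 - 16.9064*y + 4.9392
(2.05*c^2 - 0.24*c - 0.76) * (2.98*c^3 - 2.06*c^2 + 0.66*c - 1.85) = 6.109*c^5 - 4.9382*c^4 - 0.4174*c^3 - 2.3853*c^2 - 0.0576*c + 1.406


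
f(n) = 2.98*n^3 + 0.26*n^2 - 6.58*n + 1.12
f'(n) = 8.94*n^2 + 0.52*n - 6.58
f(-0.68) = 4.78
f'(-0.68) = -2.80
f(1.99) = 12.54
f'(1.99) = 29.86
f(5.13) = 376.52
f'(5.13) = 231.36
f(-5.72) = -510.44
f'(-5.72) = 282.95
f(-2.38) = -21.92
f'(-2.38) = 42.82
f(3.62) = 122.07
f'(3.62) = 112.46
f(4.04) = 175.28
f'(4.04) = 141.44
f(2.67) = 42.13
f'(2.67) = 58.54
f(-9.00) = -2091.02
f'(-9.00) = 712.88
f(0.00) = 1.12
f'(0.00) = -6.58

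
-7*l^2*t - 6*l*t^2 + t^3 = t*(-7*l + t)*(l + t)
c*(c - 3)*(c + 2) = c^3 - c^2 - 6*c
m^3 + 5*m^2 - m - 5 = (m - 1)*(m + 1)*(m + 5)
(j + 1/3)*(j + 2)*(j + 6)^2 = j^4 + 43*j^3/3 + 194*j^2/3 + 92*j + 24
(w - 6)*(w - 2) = w^2 - 8*w + 12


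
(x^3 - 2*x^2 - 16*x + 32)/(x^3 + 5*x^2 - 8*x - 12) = (x^2 - 16)/(x^2 + 7*x + 6)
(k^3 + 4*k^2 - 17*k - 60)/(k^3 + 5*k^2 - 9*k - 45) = (k - 4)/(k - 3)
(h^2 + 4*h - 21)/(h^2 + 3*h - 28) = (h - 3)/(h - 4)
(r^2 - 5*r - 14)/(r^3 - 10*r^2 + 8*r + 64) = (r - 7)/(r^2 - 12*r + 32)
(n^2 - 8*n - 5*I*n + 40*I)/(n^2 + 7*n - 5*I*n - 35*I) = (n - 8)/(n + 7)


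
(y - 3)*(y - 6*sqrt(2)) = y^2 - 6*sqrt(2)*y - 3*y + 18*sqrt(2)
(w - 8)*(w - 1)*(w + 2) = w^3 - 7*w^2 - 10*w + 16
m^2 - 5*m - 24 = (m - 8)*(m + 3)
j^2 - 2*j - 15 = (j - 5)*(j + 3)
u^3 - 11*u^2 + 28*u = u*(u - 7)*(u - 4)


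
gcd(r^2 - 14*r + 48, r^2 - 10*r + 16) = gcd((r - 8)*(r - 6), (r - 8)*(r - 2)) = r - 8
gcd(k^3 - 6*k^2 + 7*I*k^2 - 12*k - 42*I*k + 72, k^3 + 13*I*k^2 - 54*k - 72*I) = k^2 + 7*I*k - 12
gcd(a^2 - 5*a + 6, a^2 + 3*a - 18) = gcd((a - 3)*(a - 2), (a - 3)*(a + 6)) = a - 3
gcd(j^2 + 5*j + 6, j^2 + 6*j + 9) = j + 3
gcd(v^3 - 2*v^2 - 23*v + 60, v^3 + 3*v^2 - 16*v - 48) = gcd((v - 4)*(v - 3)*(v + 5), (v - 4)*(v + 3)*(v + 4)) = v - 4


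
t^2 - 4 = (t - 2)*(t + 2)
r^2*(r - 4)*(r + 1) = r^4 - 3*r^3 - 4*r^2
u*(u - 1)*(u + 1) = u^3 - u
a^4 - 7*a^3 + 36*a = a*(a - 6)*(a - 3)*(a + 2)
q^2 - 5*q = q*(q - 5)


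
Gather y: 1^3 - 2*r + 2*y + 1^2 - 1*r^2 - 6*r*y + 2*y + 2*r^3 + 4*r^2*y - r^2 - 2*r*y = 2*r^3 - 2*r^2 - 2*r + y*(4*r^2 - 8*r + 4) + 2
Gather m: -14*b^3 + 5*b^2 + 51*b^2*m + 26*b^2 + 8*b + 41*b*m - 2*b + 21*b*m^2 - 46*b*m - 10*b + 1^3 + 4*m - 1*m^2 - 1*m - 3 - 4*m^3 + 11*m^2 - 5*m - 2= -14*b^3 + 31*b^2 - 4*b - 4*m^3 + m^2*(21*b + 10) + m*(51*b^2 - 5*b - 2) - 4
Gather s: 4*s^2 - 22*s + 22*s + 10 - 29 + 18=4*s^2 - 1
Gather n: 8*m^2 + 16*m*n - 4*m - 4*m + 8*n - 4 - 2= 8*m^2 - 8*m + n*(16*m + 8) - 6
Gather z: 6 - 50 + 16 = -28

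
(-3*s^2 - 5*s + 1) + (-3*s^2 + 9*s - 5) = -6*s^2 + 4*s - 4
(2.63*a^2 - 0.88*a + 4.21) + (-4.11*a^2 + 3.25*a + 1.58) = -1.48*a^2 + 2.37*a + 5.79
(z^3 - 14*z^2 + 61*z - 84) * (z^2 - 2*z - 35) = z^5 - 16*z^4 + 54*z^3 + 284*z^2 - 1967*z + 2940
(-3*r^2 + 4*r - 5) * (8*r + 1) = -24*r^3 + 29*r^2 - 36*r - 5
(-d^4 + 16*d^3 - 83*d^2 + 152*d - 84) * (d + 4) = -d^5 + 12*d^4 - 19*d^3 - 180*d^2 + 524*d - 336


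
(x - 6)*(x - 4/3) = x^2 - 22*x/3 + 8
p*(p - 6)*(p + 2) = p^3 - 4*p^2 - 12*p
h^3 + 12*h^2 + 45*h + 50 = (h + 2)*(h + 5)^2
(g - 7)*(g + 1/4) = g^2 - 27*g/4 - 7/4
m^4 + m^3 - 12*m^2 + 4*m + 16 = (m - 2)^2*(m + 1)*(m + 4)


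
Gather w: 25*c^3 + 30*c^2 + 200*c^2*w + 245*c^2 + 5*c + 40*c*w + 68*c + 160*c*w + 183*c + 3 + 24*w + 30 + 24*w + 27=25*c^3 + 275*c^2 + 256*c + w*(200*c^2 + 200*c + 48) + 60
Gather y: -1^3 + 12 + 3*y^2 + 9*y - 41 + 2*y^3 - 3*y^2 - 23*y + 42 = 2*y^3 - 14*y + 12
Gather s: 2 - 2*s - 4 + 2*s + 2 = 0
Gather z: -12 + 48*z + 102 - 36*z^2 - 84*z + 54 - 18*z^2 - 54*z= -54*z^2 - 90*z + 144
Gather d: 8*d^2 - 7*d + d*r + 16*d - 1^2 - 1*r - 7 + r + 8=8*d^2 + d*(r + 9)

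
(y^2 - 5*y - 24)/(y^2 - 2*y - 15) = (y - 8)/(y - 5)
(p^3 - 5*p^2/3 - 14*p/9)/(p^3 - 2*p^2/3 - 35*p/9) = (3*p + 2)/(3*p + 5)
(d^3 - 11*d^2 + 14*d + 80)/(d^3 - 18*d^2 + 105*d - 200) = (d + 2)/(d - 5)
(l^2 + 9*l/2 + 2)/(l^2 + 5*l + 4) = (l + 1/2)/(l + 1)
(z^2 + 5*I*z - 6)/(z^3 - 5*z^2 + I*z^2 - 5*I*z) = (z^2 + 5*I*z - 6)/(z*(z^2 + z*(-5 + I) - 5*I))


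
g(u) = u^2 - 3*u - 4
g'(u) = 2*u - 3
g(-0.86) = -0.68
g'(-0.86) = -4.72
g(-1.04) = 0.20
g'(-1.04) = -5.08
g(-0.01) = -3.97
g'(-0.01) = -3.02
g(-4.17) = 25.90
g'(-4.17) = -11.34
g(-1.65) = 3.67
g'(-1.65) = -6.30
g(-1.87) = 5.11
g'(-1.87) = -6.74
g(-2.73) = 11.64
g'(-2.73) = -8.46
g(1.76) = -6.18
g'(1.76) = 0.52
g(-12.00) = 176.00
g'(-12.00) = -27.00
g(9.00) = 50.00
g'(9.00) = 15.00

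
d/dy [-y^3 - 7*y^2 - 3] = y*(-3*y - 14)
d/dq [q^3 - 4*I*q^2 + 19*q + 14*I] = 3*q^2 - 8*I*q + 19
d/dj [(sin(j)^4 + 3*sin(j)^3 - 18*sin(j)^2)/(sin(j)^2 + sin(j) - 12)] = 2*(sin(j)^2 + 9*sin(j) + 24)*sin(j)*cos(j)/(sin(j) + 4)^2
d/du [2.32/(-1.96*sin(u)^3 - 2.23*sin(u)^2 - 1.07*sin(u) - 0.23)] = (13.6416*sin(u)^2 + 10.3472*sin(u) + 2.4824)*cos(u)/(1.96*sin(u)^3 + 2.23*sin(u)^2 + 1.07*sin(u) + 0.23)^2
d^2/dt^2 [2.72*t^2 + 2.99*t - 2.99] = 5.44000000000000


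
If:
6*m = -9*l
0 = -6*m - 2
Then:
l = 2/9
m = -1/3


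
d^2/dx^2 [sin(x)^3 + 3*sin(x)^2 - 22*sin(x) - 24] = -9*sin(x)^3 - 12*sin(x)^2 + 28*sin(x) + 6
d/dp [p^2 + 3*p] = 2*p + 3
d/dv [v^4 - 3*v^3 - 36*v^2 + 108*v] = 4*v^3 - 9*v^2 - 72*v + 108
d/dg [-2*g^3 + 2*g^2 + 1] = 2*g*(2 - 3*g)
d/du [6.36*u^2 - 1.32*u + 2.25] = 12.72*u - 1.32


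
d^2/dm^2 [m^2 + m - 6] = 2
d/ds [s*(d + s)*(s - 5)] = s*(d + s) + s*(s - 5) + (d + s)*(s - 5)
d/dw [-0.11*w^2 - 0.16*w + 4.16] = -0.22*w - 0.16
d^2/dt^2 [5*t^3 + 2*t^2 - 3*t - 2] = 30*t + 4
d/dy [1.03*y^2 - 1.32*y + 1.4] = 2.06*y - 1.32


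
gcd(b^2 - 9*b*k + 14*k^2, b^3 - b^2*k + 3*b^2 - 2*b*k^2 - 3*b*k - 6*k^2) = b - 2*k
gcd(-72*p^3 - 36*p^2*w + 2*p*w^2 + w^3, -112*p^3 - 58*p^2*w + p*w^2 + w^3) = 2*p + w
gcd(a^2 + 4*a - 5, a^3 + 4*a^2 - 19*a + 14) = a - 1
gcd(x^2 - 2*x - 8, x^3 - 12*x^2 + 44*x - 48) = x - 4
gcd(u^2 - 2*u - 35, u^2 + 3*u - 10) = u + 5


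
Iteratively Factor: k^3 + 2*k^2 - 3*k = (k + 3)*(k^2 - k) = k*(k + 3)*(k - 1)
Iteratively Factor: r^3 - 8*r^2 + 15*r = (r - 3)*(r^2 - 5*r) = r*(r - 3)*(r - 5)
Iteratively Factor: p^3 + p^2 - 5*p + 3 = (p + 3)*(p^2 - 2*p + 1) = (p - 1)*(p + 3)*(p - 1)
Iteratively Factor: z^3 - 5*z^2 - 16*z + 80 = (z - 4)*(z^2 - z - 20) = (z - 4)*(z + 4)*(z - 5)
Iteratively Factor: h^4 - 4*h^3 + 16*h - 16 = (h - 2)*(h^3 - 2*h^2 - 4*h + 8) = (h - 2)*(h + 2)*(h^2 - 4*h + 4) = (h - 2)^2*(h + 2)*(h - 2)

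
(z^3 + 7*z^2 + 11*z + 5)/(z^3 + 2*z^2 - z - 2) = (z^2 + 6*z + 5)/(z^2 + z - 2)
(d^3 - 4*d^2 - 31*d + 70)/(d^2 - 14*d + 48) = (d^3 - 4*d^2 - 31*d + 70)/(d^2 - 14*d + 48)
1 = 1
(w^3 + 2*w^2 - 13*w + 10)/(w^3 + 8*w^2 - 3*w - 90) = (w^2 - 3*w + 2)/(w^2 + 3*w - 18)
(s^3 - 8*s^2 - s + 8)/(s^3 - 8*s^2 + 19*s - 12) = (s^2 - 7*s - 8)/(s^2 - 7*s + 12)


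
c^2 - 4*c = c*(c - 4)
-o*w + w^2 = w*(-o + w)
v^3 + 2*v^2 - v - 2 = (v - 1)*(v + 1)*(v + 2)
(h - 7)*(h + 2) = h^2 - 5*h - 14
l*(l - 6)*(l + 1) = l^3 - 5*l^2 - 6*l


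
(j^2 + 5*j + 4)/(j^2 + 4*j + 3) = (j + 4)/(j + 3)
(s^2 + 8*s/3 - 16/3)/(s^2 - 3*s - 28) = (s - 4/3)/(s - 7)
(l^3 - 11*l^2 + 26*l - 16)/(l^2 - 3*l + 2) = l - 8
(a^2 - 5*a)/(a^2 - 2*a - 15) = a/(a + 3)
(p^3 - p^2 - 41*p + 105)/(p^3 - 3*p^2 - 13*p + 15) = (p^2 + 4*p - 21)/(p^2 + 2*p - 3)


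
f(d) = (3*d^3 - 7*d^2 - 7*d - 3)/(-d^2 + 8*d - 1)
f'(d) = (2*d - 8)*(3*d^3 - 7*d^2 - 7*d - 3)/(-d^2 + 8*d - 1)^2 + (9*d^2 - 14*d - 7)/(-d^2 + 8*d - 1)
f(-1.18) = 0.80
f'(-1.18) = -1.17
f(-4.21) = 6.13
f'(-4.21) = -2.11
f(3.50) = 1.04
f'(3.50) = 3.61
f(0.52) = -2.81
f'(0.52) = 2.66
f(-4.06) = 5.82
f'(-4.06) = -2.09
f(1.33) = -2.24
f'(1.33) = 0.29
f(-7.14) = 12.85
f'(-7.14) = -2.43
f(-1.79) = 1.63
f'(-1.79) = -1.52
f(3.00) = -0.43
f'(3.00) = 2.35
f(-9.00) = 17.49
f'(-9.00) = -2.55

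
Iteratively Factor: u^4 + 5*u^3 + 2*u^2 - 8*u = (u)*(u^3 + 5*u^2 + 2*u - 8) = u*(u + 2)*(u^2 + 3*u - 4) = u*(u - 1)*(u + 2)*(u + 4)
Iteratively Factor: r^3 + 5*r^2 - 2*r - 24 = (r - 2)*(r^2 + 7*r + 12) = (r - 2)*(r + 3)*(r + 4)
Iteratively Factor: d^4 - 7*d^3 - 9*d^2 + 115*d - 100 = (d - 1)*(d^3 - 6*d^2 - 15*d + 100) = (d - 1)*(d + 4)*(d^2 - 10*d + 25) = (d - 5)*(d - 1)*(d + 4)*(d - 5)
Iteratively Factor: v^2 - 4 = (v - 2)*(v + 2)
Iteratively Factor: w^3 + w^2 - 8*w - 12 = (w - 3)*(w^2 + 4*w + 4) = (w - 3)*(w + 2)*(w + 2)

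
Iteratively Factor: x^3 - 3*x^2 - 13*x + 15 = (x - 5)*(x^2 + 2*x - 3) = (x - 5)*(x + 3)*(x - 1)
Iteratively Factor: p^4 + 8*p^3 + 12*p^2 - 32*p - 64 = (p + 4)*(p^3 + 4*p^2 - 4*p - 16) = (p - 2)*(p + 4)*(p^2 + 6*p + 8) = (p - 2)*(p + 2)*(p + 4)*(p + 4)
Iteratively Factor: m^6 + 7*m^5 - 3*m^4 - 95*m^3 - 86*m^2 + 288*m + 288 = (m - 3)*(m^5 + 10*m^4 + 27*m^3 - 14*m^2 - 128*m - 96) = (m - 3)*(m + 3)*(m^4 + 7*m^3 + 6*m^2 - 32*m - 32) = (m - 3)*(m + 1)*(m + 3)*(m^3 + 6*m^2 - 32) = (m - 3)*(m - 2)*(m + 1)*(m + 3)*(m^2 + 8*m + 16) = (m - 3)*(m - 2)*(m + 1)*(m + 3)*(m + 4)*(m + 4)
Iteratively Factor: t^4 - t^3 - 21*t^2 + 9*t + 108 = (t + 3)*(t^3 - 4*t^2 - 9*t + 36) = (t - 3)*(t + 3)*(t^2 - t - 12) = (t - 3)*(t + 3)^2*(t - 4)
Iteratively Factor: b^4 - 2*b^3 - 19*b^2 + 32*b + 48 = (b + 1)*(b^3 - 3*b^2 - 16*b + 48) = (b + 1)*(b + 4)*(b^2 - 7*b + 12) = (b - 4)*(b + 1)*(b + 4)*(b - 3)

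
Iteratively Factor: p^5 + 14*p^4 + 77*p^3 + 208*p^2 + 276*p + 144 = (p + 2)*(p^4 + 12*p^3 + 53*p^2 + 102*p + 72) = (p + 2)*(p + 4)*(p^3 + 8*p^2 + 21*p + 18) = (p + 2)*(p + 3)*(p + 4)*(p^2 + 5*p + 6) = (p + 2)^2*(p + 3)*(p + 4)*(p + 3)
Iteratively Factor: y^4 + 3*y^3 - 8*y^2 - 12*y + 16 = (y + 2)*(y^3 + y^2 - 10*y + 8) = (y - 1)*(y + 2)*(y^2 + 2*y - 8) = (y - 1)*(y + 2)*(y + 4)*(y - 2)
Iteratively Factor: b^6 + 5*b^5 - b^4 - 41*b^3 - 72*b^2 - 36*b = (b + 3)*(b^5 + 2*b^4 - 7*b^3 - 20*b^2 - 12*b) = (b + 2)*(b + 3)*(b^4 - 7*b^2 - 6*b) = (b - 3)*(b + 2)*(b + 3)*(b^3 + 3*b^2 + 2*b) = b*(b - 3)*(b + 2)*(b + 3)*(b^2 + 3*b + 2) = b*(b - 3)*(b + 2)^2*(b + 3)*(b + 1)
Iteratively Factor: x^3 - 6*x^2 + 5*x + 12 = (x - 4)*(x^2 - 2*x - 3) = (x - 4)*(x + 1)*(x - 3)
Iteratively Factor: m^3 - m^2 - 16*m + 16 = (m - 4)*(m^2 + 3*m - 4) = (m - 4)*(m + 4)*(m - 1)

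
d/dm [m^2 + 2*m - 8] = 2*m + 2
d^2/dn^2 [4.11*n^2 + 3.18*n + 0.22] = 8.22000000000000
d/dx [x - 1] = 1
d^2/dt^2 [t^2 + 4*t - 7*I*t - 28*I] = 2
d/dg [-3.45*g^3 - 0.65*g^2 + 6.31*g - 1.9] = -10.35*g^2 - 1.3*g + 6.31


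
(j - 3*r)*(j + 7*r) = j^2 + 4*j*r - 21*r^2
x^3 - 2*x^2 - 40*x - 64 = (x - 8)*(x + 2)*(x + 4)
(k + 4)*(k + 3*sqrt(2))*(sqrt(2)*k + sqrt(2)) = sqrt(2)*k^3 + 6*k^2 + 5*sqrt(2)*k^2 + 4*sqrt(2)*k + 30*k + 24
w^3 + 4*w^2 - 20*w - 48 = (w - 4)*(w + 2)*(w + 6)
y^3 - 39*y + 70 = (y - 5)*(y - 2)*(y + 7)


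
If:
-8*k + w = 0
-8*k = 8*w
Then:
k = 0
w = 0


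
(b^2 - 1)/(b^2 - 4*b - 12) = (1 - b^2)/(-b^2 + 4*b + 12)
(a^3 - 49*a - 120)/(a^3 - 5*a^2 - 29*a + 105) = (a^2 - 5*a - 24)/(a^2 - 10*a + 21)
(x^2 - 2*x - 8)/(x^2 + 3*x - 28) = (x + 2)/(x + 7)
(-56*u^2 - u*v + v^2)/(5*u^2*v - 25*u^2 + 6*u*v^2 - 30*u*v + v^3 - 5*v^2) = (-56*u^2 - u*v + v^2)/(5*u^2*v - 25*u^2 + 6*u*v^2 - 30*u*v + v^3 - 5*v^2)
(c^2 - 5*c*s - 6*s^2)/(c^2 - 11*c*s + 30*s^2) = (-c - s)/(-c + 5*s)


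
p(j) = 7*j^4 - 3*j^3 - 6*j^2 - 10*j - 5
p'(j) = 28*j^3 - 9*j^2 - 12*j - 10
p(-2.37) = 245.78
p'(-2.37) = -404.85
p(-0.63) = 0.77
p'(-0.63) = -13.01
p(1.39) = -12.42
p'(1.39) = 31.13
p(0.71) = -14.42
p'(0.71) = -13.04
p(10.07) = 68203.10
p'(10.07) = 27548.64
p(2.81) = 289.40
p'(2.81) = 506.48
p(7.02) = 15591.18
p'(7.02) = 9148.79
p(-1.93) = 110.64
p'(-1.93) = -221.66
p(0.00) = -5.00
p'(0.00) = -10.00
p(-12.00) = 149587.00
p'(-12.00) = -49546.00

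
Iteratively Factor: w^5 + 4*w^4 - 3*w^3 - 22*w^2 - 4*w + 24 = (w + 3)*(w^4 + w^3 - 6*w^2 - 4*w + 8) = (w - 1)*(w + 3)*(w^3 + 2*w^2 - 4*w - 8) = (w - 2)*(w - 1)*(w + 3)*(w^2 + 4*w + 4) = (w - 2)*(w - 1)*(w + 2)*(w + 3)*(w + 2)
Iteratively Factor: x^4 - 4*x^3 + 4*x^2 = (x - 2)*(x^3 - 2*x^2) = x*(x - 2)*(x^2 - 2*x) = x*(x - 2)^2*(x)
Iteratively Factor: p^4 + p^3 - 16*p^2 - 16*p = (p)*(p^3 + p^2 - 16*p - 16) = p*(p - 4)*(p^2 + 5*p + 4) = p*(p - 4)*(p + 1)*(p + 4)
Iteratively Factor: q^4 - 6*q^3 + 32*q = (q - 4)*(q^3 - 2*q^2 - 8*q) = (q - 4)*(q + 2)*(q^2 - 4*q) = (q - 4)^2*(q + 2)*(q)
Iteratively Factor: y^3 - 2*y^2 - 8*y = (y - 4)*(y^2 + 2*y) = (y - 4)*(y + 2)*(y)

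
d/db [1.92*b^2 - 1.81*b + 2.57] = 3.84*b - 1.81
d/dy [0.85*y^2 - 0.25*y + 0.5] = 1.7*y - 0.25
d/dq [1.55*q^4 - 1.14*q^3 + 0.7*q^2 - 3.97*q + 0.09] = 6.2*q^3 - 3.42*q^2 + 1.4*q - 3.97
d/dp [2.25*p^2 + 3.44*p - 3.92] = 4.5*p + 3.44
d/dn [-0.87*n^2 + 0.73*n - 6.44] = 0.73 - 1.74*n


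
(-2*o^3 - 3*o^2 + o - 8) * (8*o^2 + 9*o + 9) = -16*o^5 - 42*o^4 - 37*o^3 - 82*o^2 - 63*o - 72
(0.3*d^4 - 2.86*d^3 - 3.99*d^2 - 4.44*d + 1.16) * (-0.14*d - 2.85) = -0.042*d^5 - 0.4546*d^4 + 8.7096*d^3 + 11.9931*d^2 + 12.4916*d - 3.306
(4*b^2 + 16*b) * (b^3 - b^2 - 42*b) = 4*b^5 + 12*b^4 - 184*b^3 - 672*b^2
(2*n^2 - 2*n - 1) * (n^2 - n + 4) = 2*n^4 - 4*n^3 + 9*n^2 - 7*n - 4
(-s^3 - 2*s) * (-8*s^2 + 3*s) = 8*s^5 - 3*s^4 + 16*s^3 - 6*s^2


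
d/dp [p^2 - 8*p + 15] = 2*p - 8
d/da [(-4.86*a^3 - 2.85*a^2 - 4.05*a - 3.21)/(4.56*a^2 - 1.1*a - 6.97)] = (-22.1616*a^4 + 10.692*a^3 + 123.2256*a^2 + 69.0042*a + 24.6975)/(20.7936*a^4 - 10.032*a^3 - 62.3564*a^2 + 15.334*a + 48.5809)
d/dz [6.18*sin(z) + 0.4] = 6.18*cos(z)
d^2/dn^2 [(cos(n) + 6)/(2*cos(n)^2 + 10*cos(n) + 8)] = (-9*(1 - cos(2*n))^2*cos(n)/4 - 19*(1 - cos(2*n))^2/4 + 425*cos(n)/2 - 18*cos(2*n) - 18*cos(3*n) + cos(5*n)/2 + 213)/(2*(cos(n) + 1)^3*(cos(n) + 4)^3)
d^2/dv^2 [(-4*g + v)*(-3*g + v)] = 2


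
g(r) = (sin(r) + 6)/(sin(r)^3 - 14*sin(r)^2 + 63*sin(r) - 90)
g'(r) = (sin(r) + 6)*(-3*sin(r)^2*cos(r) + 28*sin(r)*cos(r) - 63*cos(r))/(sin(r)^3 - 14*sin(r)^2 + 63*sin(r) - 90)^2 + cos(r)/(sin(r)^3 - 14*sin(r)^2 + 63*sin(r) - 90) = (-2*sin(r)^3 - 4*sin(r)^2 + 168*sin(r) - 468)*cos(r)/(sin(r)^3 - 14*sin(r)^2 + 63*sin(r) - 90)^2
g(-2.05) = -0.03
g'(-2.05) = 0.01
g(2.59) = -0.11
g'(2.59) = 0.09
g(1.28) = -0.17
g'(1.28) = -0.05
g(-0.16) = -0.06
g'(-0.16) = -0.05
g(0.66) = -0.12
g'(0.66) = -0.09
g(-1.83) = -0.03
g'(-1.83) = 0.01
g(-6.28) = -0.07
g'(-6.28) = -0.06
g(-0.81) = -0.04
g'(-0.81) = -0.02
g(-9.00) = -0.05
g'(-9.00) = 0.03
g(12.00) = -0.04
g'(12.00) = -0.03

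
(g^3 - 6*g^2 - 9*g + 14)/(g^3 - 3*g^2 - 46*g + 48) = (g^2 - 5*g - 14)/(g^2 - 2*g - 48)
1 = 1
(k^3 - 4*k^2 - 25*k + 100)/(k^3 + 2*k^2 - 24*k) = (k^2 - 25)/(k*(k + 6))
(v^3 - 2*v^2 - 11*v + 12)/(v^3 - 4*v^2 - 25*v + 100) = (v^2 + 2*v - 3)/(v^2 - 25)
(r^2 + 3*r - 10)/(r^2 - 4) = (r + 5)/(r + 2)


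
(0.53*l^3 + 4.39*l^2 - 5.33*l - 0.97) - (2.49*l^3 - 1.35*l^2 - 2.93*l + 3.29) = -1.96*l^3 + 5.74*l^2 - 2.4*l - 4.26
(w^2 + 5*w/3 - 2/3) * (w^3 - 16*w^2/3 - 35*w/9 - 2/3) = w^5 - 11*w^4/3 - 121*w^3/9 - 97*w^2/27 + 40*w/27 + 4/9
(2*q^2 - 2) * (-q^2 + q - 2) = -2*q^4 + 2*q^3 - 2*q^2 - 2*q + 4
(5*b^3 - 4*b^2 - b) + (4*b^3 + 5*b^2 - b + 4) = 9*b^3 + b^2 - 2*b + 4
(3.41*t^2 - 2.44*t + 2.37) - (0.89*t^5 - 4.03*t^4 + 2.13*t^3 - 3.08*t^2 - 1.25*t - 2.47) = -0.89*t^5 + 4.03*t^4 - 2.13*t^3 + 6.49*t^2 - 1.19*t + 4.84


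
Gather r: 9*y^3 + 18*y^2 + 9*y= 9*y^3 + 18*y^2 + 9*y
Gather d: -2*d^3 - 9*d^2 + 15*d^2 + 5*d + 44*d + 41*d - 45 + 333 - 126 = -2*d^3 + 6*d^2 + 90*d + 162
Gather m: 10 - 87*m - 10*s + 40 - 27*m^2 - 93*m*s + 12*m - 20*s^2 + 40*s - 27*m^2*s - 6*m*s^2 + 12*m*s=m^2*(-27*s - 27) + m*(-6*s^2 - 81*s - 75) - 20*s^2 + 30*s + 50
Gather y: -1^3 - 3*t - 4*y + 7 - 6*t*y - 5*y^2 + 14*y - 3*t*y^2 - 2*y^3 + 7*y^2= -3*t - 2*y^3 + y^2*(2 - 3*t) + y*(10 - 6*t) + 6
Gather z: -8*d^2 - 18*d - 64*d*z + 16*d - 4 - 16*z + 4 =-8*d^2 - 2*d + z*(-64*d - 16)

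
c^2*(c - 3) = c^3 - 3*c^2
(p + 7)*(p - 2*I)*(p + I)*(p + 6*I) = p^4 + 7*p^3 + 5*I*p^3 + 8*p^2 + 35*I*p^2 + 56*p + 12*I*p + 84*I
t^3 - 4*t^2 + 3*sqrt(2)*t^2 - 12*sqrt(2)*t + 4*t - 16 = (t - 4)*(t + sqrt(2))*(t + 2*sqrt(2))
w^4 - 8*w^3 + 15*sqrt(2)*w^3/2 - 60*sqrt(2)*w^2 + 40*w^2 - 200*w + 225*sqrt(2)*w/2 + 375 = (w - 5)*(w - 3)*(w + 5*sqrt(2)/2)*(w + 5*sqrt(2))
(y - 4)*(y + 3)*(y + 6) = y^3 + 5*y^2 - 18*y - 72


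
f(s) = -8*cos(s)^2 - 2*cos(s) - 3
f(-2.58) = -7.04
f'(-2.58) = 6.15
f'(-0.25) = -4.33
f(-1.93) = -3.29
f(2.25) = -4.90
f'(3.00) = -1.95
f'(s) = 16*sin(s)*cos(s) + 2*sin(s)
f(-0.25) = -12.45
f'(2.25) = -6.26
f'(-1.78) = 1.29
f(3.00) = -8.86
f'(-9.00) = 5.18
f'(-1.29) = -6.18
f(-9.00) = -7.82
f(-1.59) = -2.96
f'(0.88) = 9.40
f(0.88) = -7.52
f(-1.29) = -4.17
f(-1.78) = -2.93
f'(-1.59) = -1.69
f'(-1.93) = 3.39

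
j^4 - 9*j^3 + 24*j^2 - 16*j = j*(j - 4)^2*(j - 1)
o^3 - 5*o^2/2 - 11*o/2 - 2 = (o - 4)*(o + 1/2)*(o + 1)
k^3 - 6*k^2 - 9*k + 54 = (k - 6)*(k - 3)*(k + 3)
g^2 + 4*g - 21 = (g - 3)*(g + 7)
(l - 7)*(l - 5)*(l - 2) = l^3 - 14*l^2 + 59*l - 70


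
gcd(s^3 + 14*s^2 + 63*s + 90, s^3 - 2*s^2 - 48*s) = s + 6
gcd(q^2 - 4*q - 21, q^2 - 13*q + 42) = q - 7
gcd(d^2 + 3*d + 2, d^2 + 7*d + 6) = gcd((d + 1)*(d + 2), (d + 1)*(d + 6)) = d + 1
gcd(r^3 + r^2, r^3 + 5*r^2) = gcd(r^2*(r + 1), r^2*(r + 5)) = r^2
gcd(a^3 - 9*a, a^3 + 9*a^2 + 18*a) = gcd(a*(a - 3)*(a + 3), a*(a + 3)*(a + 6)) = a^2 + 3*a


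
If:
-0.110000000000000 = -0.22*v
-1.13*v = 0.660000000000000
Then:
No Solution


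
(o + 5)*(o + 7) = o^2 + 12*o + 35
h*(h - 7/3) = h^2 - 7*h/3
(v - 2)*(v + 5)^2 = v^3 + 8*v^2 + 5*v - 50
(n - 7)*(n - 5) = n^2 - 12*n + 35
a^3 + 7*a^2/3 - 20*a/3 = a*(a - 5/3)*(a + 4)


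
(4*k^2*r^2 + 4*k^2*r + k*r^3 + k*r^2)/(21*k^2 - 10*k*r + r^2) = k*r*(4*k*r + 4*k + r^2 + r)/(21*k^2 - 10*k*r + r^2)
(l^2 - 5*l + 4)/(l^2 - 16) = (l - 1)/(l + 4)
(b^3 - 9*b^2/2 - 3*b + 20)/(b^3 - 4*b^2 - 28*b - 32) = (b^2 - 13*b/2 + 10)/(b^2 - 6*b - 16)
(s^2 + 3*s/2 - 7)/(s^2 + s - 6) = (s + 7/2)/(s + 3)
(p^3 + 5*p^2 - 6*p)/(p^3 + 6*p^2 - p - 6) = p/(p + 1)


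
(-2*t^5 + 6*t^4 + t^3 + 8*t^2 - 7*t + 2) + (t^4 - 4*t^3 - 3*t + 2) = -2*t^5 + 7*t^4 - 3*t^3 + 8*t^2 - 10*t + 4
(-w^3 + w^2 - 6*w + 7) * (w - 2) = -w^4 + 3*w^3 - 8*w^2 + 19*w - 14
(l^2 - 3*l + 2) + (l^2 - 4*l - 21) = 2*l^2 - 7*l - 19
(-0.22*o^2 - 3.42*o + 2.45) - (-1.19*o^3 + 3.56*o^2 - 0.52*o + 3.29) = 1.19*o^3 - 3.78*o^2 - 2.9*o - 0.84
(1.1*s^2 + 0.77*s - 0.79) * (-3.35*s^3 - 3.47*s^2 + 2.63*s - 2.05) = -3.685*s^5 - 6.3965*s^4 + 2.8676*s^3 + 2.5114*s^2 - 3.6562*s + 1.6195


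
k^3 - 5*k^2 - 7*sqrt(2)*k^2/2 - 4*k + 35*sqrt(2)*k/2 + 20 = (k - 5)*(k - 4*sqrt(2))*(k + sqrt(2)/2)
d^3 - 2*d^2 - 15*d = d*(d - 5)*(d + 3)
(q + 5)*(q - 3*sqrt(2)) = q^2 - 3*sqrt(2)*q + 5*q - 15*sqrt(2)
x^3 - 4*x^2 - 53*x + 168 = (x - 8)*(x - 3)*(x + 7)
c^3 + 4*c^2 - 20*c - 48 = (c - 4)*(c + 2)*(c + 6)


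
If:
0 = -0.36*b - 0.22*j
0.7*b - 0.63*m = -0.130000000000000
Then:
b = 0.9*m - 0.185714285714286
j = 0.303896103896104 - 1.47272727272727*m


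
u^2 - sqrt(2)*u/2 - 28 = (u - 4*sqrt(2))*(u + 7*sqrt(2)/2)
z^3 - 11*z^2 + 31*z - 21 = (z - 7)*(z - 3)*(z - 1)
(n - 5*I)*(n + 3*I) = n^2 - 2*I*n + 15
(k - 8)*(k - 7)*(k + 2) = k^3 - 13*k^2 + 26*k + 112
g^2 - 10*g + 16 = (g - 8)*(g - 2)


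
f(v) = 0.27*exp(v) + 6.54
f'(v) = 0.27*exp(v)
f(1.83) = 8.22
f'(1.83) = 1.68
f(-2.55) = 6.56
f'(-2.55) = 0.02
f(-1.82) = 6.58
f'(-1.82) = 0.04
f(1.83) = 8.22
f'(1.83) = 1.68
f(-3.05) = 6.55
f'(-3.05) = 0.01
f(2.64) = 10.32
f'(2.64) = 3.78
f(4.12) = 23.16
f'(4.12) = 16.62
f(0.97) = 7.25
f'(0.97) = 0.71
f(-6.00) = 6.54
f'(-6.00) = 0.00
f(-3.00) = 6.55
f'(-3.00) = 0.01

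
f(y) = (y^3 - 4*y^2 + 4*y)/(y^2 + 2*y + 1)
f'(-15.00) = 0.92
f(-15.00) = -22.12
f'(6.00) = 0.75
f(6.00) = 1.96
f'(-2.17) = -21.20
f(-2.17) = -27.57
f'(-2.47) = -11.61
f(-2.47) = -22.84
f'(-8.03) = 0.64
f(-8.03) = -16.35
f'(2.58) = 0.22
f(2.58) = 0.07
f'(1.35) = -0.33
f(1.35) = 0.10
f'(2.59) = 0.23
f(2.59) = 0.07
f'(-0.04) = 5.07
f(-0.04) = -0.18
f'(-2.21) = -19.41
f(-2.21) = -26.75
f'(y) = (-2*y - 2)*(y^3 - 4*y^2 + 4*y)/(y^2 + 2*y + 1)^2 + (3*y^2 - 8*y + 4)/(y^2 + 2*y + 1)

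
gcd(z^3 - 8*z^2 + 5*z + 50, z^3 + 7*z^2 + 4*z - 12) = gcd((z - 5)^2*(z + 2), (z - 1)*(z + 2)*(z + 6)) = z + 2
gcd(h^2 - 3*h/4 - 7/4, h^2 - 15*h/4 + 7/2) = h - 7/4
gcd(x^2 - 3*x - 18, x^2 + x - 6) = x + 3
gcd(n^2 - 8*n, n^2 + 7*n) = n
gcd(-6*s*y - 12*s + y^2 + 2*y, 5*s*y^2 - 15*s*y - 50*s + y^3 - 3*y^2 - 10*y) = y + 2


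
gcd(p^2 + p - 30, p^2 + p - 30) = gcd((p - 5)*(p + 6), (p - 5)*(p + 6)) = p^2 + p - 30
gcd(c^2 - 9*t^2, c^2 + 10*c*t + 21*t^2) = c + 3*t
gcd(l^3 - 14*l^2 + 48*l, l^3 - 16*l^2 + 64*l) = l^2 - 8*l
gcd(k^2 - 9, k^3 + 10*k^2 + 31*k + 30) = k + 3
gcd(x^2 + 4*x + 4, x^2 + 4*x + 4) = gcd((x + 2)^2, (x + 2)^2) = x^2 + 4*x + 4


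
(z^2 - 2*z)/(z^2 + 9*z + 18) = z*(z - 2)/(z^2 + 9*z + 18)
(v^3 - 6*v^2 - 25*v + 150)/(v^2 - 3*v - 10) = (v^2 - v - 30)/(v + 2)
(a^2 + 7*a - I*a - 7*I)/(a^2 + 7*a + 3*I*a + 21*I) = (a - I)/(a + 3*I)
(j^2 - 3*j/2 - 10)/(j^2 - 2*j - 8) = (j + 5/2)/(j + 2)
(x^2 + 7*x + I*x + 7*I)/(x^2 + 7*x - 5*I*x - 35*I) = (x + I)/(x - 5*I)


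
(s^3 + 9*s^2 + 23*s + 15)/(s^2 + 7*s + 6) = (s^2 + 8*s + 15)/(s + 6)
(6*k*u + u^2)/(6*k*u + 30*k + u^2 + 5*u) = u/(u + 5)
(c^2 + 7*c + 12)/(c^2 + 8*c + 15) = (c + 4)/(c + 5)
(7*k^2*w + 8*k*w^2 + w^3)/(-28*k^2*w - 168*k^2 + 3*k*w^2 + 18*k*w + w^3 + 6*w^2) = w*(k + w)/(-4*k*w - 24*k + w^2 + 6*w)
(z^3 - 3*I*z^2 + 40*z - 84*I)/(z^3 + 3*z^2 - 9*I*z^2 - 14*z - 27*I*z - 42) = (z + 6*I)/(z + 3)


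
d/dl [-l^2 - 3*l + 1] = -2*l - 3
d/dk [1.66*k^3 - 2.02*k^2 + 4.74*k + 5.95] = 4.98*k^2 - 4.04*k + 4.74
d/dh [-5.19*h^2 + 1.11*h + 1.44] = 1.11 - 10.38*h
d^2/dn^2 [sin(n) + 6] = -sin(n)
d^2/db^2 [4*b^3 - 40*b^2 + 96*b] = 24*b - 80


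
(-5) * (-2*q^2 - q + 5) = 10*q^2 + 5*q - 25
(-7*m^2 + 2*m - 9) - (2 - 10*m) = -7*m^2 + 12*m - 11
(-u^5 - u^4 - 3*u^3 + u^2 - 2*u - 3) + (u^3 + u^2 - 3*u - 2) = -u^5 - u^4 - 2*u^3 + 2*u^2 - 5*u - 5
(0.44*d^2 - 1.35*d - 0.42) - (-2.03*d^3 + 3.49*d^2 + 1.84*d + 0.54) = 2.03*d^3 - 3.05*d^2 - 3.19*d - 0.96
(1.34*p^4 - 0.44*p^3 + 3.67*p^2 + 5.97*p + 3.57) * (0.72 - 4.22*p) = -5.6548*p^5 + 2.8216*p^4 - 15.8042*p^3 - 22.551*p^2 - 10.767*p + 2.5704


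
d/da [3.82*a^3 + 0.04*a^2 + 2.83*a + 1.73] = 11.46*a^2 + 0.08*a + 2.83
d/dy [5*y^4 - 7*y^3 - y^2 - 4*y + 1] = 20*y^3 - 21*y^2 - 2*y - 4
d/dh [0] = 0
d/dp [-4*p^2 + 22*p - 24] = 22 - 8*p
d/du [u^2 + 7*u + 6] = 2*u + 7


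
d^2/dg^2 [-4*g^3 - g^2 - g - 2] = -24*g - 2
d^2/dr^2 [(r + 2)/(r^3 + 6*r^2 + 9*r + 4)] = 6*(r^3 + 8*r^2 + 24*r + 26)/(r^7 + 16*r^6 + 102*r^5 + 332*r^4 + 593*r^3 + 588*r^2 + 304*r + 64)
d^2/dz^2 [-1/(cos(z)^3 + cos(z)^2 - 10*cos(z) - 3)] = ((37*cos(z) - 8*cos(2*z) - 9*cos(3*z))*(cos(z)^3 + cos(z)^2 - 10*cos(z) - 3)/4 - 2*(3*cos(z)^2 + 2*cos(z) - 10)^2*sin(z)^2)/(cos(z)^3 + cos(z)^2 - 10*cos(z) - 3)^3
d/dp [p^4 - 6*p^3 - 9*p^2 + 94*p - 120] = 4*p^3 - 18*p^2 - 18*p + 94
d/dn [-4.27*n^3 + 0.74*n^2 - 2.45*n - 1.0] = -12.81*n^2 + 1.48*n - 2.45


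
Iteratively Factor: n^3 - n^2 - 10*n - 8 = (n + 2)*(n^2 - 3*n - 4) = (n + 1)*(n + 2)*(n - 4)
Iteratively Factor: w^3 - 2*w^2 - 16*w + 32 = (w - 2)*(w^2 - 16) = (w - 4)*(w - 2)*(w + 4)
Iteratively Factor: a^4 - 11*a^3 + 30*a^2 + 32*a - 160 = (a - 4)*(a^3 - 7*a^2 + 2*a + 40) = (a - 5)*(a - 4)*(a^2 - 2*a - 8) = (a - 5)*(a - 4)^2*(a + 2)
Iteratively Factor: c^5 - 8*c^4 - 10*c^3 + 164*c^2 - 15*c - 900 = (c - 5)*(c^4 - 3*c^3 - 25*c^2 + 39*c + 180) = (c - 5)*(c + 3)*(c^3 - 6*c^2 - 7*c + 60) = (c - 5)*(c - 4)*(c + 3)*(c^2 - 2*c - 15) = (c - 5)^2*(c - 4)*(c + 3)*(c + 3)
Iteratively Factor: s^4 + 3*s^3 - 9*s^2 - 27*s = (s + 3)*(s^3 - 9*s) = s*(s + 3)*(s^2 - 9) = s*(s - 3)*(s + 3)*(s + 3)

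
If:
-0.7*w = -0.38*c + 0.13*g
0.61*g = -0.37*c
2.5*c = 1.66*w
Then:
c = 0.00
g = 0.00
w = 0.00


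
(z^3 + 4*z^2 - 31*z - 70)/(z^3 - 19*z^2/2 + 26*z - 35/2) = 2*(z^2 + 9*z + 14)/(2*z^2 - 9*z + 7)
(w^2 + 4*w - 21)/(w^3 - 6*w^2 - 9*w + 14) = (w^2 + 4*w - 21)/(w^3 - 6*w^2 - 9*w + 14)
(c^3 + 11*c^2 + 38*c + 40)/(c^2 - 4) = (c^2 + 9*c + 20)/(c - 2)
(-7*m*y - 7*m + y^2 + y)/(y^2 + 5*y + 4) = (-7*m + y)/(y + 4)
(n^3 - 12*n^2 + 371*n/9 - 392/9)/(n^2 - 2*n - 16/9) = (3*n^2 - 28*n + 49)/(3*n + 2)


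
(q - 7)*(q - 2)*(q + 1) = q^3 - 8*q^2 + 5*q + 14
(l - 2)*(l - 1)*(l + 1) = l^3 - 2*l^2 - l + 2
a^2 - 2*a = a*(a - 2)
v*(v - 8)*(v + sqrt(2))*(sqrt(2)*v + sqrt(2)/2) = sqrt(2)*v^4 - 15*sqrt(2)*v^3/2 + 2*v^3 - 15*v^2 - 4*sqrt(2)*v^2 - 8*v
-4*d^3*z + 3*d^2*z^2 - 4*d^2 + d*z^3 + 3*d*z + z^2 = (-d + z)*(4*d + z)*(d*z + 1)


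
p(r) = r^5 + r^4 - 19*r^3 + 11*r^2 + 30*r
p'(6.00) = 5454.00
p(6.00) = 5544.00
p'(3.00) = 96.00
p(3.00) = 0.00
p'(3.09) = 127.58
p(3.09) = 10.03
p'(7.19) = 12090.72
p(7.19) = 15609.82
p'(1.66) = -34.29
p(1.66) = 13.40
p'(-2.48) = -247.01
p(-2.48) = 227.08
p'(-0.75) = -18.67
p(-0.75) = -8.22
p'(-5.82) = 2919.38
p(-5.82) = -1586.57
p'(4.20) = 969.12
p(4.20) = 530.45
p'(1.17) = -6.51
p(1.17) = 23.79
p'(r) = 5*r^4 + 4*r^3 - 57*r^2 + 22*r + 30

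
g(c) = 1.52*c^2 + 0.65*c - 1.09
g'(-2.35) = -6.49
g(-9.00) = 116.18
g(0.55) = -0.27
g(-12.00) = 209.99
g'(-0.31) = -0.29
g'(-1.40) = -3.61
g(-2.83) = 9.24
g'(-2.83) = -7.95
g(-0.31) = -1.15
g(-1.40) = 0.98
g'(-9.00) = -26.71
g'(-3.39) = -9.66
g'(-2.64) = -7.38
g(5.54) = 49.16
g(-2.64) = 7.79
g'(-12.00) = -35.83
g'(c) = 3.04*c + 0.65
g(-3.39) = 14.17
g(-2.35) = 5.78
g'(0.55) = 2.32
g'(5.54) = 17.49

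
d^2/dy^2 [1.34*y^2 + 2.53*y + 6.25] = 2.68000000000000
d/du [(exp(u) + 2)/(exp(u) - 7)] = -9*exp(u)/(exp(u) - 7)^2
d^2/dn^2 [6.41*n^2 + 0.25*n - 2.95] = 12.8200000000000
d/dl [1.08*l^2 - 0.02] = 2.16*l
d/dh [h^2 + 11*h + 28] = 2*h + 11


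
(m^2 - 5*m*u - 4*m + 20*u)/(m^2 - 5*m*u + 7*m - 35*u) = (m - 4)/(m + 7)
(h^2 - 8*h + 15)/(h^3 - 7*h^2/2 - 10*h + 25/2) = 2*(h - 3)/(2*h^2 + 3*h - 5)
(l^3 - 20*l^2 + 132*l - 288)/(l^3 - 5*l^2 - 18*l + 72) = (l^2 - 14*l + 48)/(l^2 + l - 12)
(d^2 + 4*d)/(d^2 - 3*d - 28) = d/(d - 7)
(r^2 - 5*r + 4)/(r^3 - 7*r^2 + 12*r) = (r - 1)/(r*(r - 3))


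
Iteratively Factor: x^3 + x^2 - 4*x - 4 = (x - 2)*(x^2 + 3*x + 2) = (x - 2)*(x + 1)*(x + 2)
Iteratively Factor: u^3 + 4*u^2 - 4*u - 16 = (u - 2)*(u^2 + 6*u + 8) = (u - 2)*(u + 4)*(u + 2)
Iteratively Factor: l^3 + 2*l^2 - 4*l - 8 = (l + 2)*(l^2 - 4) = (l - 2)*(l + 2)*(l + 2)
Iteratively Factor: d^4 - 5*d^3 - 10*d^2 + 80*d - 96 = (d + 4)*(d^3 - 9*d^2 + 26*d - 24) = (d - 2)*(d + 4)*(d^2 - 7*d + 12) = (d - 4)*(d - 2)*(d + 4)*(d - 3)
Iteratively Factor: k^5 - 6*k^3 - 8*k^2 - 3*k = (k + 1)*(k^4 - k^3 - 5*k^2 - 3*k) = k*(k + 1)*(k^3 - k^2 - 5*k - 3) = k*(k + 1)^2*(k^2 - 2*k - 3) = k*(k + 1)^3*(k - 3)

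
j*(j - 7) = j^2 - 7*j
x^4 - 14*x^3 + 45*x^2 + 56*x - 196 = (x - 7)^2*(x - 2)*(x + 2)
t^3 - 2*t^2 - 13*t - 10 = (t - 5)*(t + 1)*(t + 2)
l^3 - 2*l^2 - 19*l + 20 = (l - 5)*(l - 1)*(l + 4)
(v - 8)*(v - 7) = v^2 - 15*v + 56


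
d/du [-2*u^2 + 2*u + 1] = 2 - 4*u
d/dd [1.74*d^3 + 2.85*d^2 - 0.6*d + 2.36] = 5.22*d^2 + 5.7*d - 0.6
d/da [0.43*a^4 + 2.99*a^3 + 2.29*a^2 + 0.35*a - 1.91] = 1.72*a^3 + 8.97*a^2 + 4.58*a + 0.35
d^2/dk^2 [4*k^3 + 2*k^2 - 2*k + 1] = 24*k + 4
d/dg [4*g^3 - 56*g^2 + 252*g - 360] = 12*g^2 - 112*g + 252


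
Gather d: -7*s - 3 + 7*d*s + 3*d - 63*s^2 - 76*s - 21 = d*(7*s + 3) - 63*s^2 - 83*s - 24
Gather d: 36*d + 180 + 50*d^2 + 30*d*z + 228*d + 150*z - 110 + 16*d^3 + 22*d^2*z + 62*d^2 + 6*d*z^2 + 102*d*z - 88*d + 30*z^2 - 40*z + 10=16*d^3 + d^2*(22*z + 112) + d*(6*z^2 + 132*z + 176) + 30*z^2 + 110*z + 80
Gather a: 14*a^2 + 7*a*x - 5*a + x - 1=14*a^2 + a*(7*x - 5) + x - 1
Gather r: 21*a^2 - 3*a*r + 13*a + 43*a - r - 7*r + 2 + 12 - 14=21*a^2 + 56*a + r*(-3*a - 8)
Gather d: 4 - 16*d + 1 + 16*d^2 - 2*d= 16*d^2 - 18*d + 5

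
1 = 1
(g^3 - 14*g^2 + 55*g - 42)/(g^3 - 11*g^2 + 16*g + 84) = (g - 1)/(g + 2)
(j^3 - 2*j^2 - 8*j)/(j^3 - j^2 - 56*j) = (-j^2 + 2*j + 8)/(-j^2 + j + 56)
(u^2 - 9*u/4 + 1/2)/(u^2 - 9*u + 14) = (u - 1/4)/(u - 7)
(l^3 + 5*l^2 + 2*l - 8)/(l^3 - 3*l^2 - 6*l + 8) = (l + 4)/(l - 4)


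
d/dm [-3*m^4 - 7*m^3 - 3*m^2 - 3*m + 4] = -12*m^3 - 21*m^2 - 6*m - 3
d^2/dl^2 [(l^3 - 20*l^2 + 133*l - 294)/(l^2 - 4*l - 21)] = 180/(l^3 + 9*l^2 + 27*l + 27)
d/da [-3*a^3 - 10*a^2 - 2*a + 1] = -9*a^2 - 20*a - 2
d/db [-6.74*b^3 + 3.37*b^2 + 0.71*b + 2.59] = -20.22*b^2 + 6.74*b + 0.71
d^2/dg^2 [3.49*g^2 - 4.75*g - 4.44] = 6.98000000000000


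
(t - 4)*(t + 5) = t^2 + t - 20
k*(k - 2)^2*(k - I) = k^4 - 4*k^3 - I*k^3 + 4*k^2 + 4*I*k^2 - 4*I*k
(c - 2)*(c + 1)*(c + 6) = c^3 + 5*c^2 - 8*c - 12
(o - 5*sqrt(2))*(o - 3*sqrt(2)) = o^2 - 8*sqrt(2)*o + 30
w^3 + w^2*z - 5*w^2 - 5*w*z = w*(w - 5)*(w + z)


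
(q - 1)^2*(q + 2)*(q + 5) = q^4 + 5*q^3 - 3*q^2 - 13*q + 10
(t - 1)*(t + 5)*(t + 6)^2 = t^4 + 16*t^3 + 79*t^2 + 84*t - 180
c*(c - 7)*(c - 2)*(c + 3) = c^4 - 6*c^3 - 13*c^2 + 42*c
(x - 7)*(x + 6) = x^2 - x - 42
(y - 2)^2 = y^2 - 4*y + 4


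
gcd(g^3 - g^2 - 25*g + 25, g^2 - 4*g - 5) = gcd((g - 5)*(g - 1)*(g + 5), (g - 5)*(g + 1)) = g - 5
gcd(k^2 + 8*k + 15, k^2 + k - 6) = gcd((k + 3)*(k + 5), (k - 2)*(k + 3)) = k + 3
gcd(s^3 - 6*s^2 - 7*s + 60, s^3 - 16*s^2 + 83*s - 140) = s^2 - 9*s + 20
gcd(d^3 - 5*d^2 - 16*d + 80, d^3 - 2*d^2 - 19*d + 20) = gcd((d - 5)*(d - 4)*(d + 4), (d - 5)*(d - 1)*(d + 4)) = d^2 - d - 20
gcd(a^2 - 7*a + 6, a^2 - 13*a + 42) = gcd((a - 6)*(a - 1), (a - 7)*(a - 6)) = a - 6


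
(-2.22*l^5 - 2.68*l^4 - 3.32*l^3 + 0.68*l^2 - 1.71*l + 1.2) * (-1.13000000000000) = 2.5086*l^5 + 3.0284*l^4 + 3.7516*l^3 - 0.7684*l^2 + 1.9323*l - 1.356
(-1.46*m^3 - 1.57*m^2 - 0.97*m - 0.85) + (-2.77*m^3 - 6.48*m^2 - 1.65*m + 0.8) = -4.23*m^3 - 8.05*m^2 - 2.62*m - 0.0499999999999999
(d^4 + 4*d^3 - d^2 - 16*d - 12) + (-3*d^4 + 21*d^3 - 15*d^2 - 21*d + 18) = -2*d^4 + 25*d^3 - 16*d^2 - 37*d + 6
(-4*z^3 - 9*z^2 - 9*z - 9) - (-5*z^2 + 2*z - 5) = -4*z^3 - 4*z^2 - 11*z - 4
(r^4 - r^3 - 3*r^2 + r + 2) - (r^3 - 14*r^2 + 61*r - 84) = r^4 - 2*r^3 + 11*r^2 - 60*r + 86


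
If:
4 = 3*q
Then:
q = 4/3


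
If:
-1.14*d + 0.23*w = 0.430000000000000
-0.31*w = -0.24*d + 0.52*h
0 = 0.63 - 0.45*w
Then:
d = -0.09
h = -0.88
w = 1.40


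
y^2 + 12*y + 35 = (y + 5)*(y + 7)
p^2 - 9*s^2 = (p - 3*s)*(p + 3*s)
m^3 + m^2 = m^2*(m + 1)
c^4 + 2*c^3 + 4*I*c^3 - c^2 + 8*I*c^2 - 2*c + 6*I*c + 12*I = (c + 2)*(c - I)*(c + 2*I)*(c + 3*I)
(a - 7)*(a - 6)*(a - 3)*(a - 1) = a^4 - 17*a^3 + 97*a^2 - 207*a + 126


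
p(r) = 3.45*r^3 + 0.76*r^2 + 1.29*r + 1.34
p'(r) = 10.35*r^2 + 1.52*r + 1.29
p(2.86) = 91.95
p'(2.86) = 90.30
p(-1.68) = -15.04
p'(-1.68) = 27.95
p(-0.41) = 0.70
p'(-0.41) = 2.41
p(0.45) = 2.39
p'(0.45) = 4.07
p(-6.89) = -1099.90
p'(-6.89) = 482.15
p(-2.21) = -35.04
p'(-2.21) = 48.48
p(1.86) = 28.57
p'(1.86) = 39.92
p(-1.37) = -7.87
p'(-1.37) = 18.63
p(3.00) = 105.20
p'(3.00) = 99.00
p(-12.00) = -5866.30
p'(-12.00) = 1473.45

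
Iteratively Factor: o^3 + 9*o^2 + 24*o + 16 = (o + 1)*(o^2 + 8*o + 16) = (o + 1)*(o + 4)*(o + 4)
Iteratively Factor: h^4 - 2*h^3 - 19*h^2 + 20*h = (h - 1)*(h^3 - h^2 - 20*h) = (h - 1)*(h + 4)*(h^2 - 5*h) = (h - 5)*(h - 1)*(h + 4)*(h)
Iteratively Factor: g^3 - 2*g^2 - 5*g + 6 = (g - 1)*(g^2 - g - 6) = (g - 1)*(g + 2)*(g - 3)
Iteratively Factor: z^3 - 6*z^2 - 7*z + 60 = (z - 4)*(z^2 - 2*z - 15) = (z - 5)*(z - 4)*(z + 3)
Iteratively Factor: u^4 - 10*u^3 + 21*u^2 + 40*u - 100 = (u + 2)*(u^3 - 12*u^2 + 45*u - 50) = (u - 5)*(u + 2)*(u^2 - 7*u + 10) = (u - 5)^2*(u + 2)*(u - 2)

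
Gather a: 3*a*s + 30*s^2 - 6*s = 3*a*s + 30*s^2 - 6*s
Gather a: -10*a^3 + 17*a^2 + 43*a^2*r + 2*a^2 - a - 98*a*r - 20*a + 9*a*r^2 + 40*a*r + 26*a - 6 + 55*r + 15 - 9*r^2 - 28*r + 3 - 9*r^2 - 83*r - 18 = -10*a^3 + a^2*(43*r + 19) + a*(9*r^2 - 58*r + 5) - 18*r^2 - 56*r - 6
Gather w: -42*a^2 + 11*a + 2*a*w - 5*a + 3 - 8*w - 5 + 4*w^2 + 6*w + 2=-42*a^2 + 6*a + 4*w^2 + w*(2*a - 2)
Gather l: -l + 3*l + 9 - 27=2*l - 18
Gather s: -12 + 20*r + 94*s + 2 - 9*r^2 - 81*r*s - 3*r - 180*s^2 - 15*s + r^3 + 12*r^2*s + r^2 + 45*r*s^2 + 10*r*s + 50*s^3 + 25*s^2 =r^3 - 8*r^2 + 17*r + 50*s^3 + s^2*(45*r - 155) + s*(12*r^2 - 71*r + 79) - 10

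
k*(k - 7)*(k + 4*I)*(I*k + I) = I*k^4 - 4*k^3 - 6*I*k^3 + 24*k^2 - 7*I*k^2 + 28*k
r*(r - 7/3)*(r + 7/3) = r^3 - 49*r/9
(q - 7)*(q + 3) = q^2 - 4*q - 21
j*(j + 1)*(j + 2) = j^3 + 3*j^2 + 2*j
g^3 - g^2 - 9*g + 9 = (g - 3)*(g - 1)*(g + 3)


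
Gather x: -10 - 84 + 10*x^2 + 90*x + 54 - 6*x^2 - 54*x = 4*x^2 + 36*x - 40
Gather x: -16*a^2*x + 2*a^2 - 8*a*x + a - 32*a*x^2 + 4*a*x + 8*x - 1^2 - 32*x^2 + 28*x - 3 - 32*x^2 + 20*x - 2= 2*a^2 + a + x^2*(-32*a - 64) + x*(-16*a^2 - 4*a + 56) - 6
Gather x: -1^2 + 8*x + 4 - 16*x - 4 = -8*x - 1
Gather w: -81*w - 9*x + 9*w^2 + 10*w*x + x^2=9*w^2 + w*(10*x - 81) + x^2 - 9*x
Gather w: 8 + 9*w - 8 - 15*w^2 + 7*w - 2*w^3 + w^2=-2*w^3 - 14*w^2 + 16*w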